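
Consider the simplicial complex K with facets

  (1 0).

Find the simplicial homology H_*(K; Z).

H_0 ≅ Z,  H_1 = 0.

Take the total order 0 < 1 on the vertex set. Then K (dimension 1) consists of the simplices:

  0-simplices (2): [0], [1]
  1-simplices (1): [0,1]

Hence C_0 ≅ Z^2, C_1 ≅ Z^1.

Boundary ∂_1: C_1 → C_0 is given by ∂[p,q] = [q] − [p].
As a 2×1 matrix over Z this has rank 1, with invariant factors (1).

Reading off H_k = ker ∂_k / im ∂_{k+1}:

  H_0: rank C_0 − rank ∂_1 = 2 − 1 = 1, and the invariant factors of ∂_1 are all 1, so H_0 = Z.
  H_1: rank ker ∂_1 − rank ∂_2 = (1 − 1) − 0 = 0, and there is no ∂_2, so H_1 = 0.

(K is a triangulation of the 1-simplex.)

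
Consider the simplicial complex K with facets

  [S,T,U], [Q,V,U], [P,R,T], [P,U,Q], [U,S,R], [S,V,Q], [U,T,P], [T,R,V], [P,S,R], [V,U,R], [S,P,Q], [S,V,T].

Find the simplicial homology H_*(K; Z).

H_0 ≅ Z,  H_1 ≅ Z/2,  H_2 = 0.

K has 7 vertices, 18 edges, 12 triangles.
rank ∂_0 = 0, rank ∂_1 = 6 ⇒ b_0 = 7 − 0 − 6 = 1; all invariant factors of ∂_1 are 1 so no torsion. So H_0 ≅ Z.
rank ∂_1 = 6, rank ∂_2 = 12 ⇒ b_1 = 18 − 6 − 12 = 0; ∂_2 has invariant factor(s) [2] giving torsion. So H_1 ≅ Z/2.
rank ∂_2 = 12, rank ∂_3 = 0 ⇒ b_2 = 12 − 12 − 0 = 0. So H_2 ≅ 0.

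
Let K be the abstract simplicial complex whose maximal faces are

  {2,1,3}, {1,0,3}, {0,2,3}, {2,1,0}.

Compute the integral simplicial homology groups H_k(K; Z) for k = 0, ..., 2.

H_0 ≅ Z,  H_1 = 0,  H_2 ≅ Z.

Fix the vertex order 0 < 1 < 2 < 3 and write every simplex with vertices in increasing order. Then dim K = 2 and the simplices of K are:

  0-simplices (4): [0], [1], [2], [3]
  1-simplices (6): [0,1], [0,2], [0,3], [1,2], [1,3], [2,3]
  2-simplices (4): [0,1,2], [0,1,3], [0,2,3], [1,2,3]

Hence C_0 ≅ Z^4, C_1 ≅ Z^6, C_2 ≅ Z^4.

The boundary map ∂_1: C_1 → C_0 sends each edge [p,q] (with p < q) to q − p. For instance
  ∂[1,2] = [2] − [1].
This gives a 4×6 integer matrix of rank 3; reducing to Smith normal form yields diagonal entries (1,1,1).

Boundary ∂_2: C_2 → C_1 maps a triangle to the signed sum of its edges. For instance
  ∂[1,2,3] = [2,3] − [1,3] + [1,2],
  ∂[0,1,3] = [1,3] − [0,3] + [0,1].
This gives a 6×4 integer matrix of rank 3; reducing to Smith normal form yields diagonal entries (1,1,1).

Computing H_k = (kernel of ∂_k) / (image of ∂_{k+1}):

  H_0: rank C_0 − rank ∂_1 = 4 − 3 = 1, and the invariant factors of ∂_1 are all 1, so H_0 = Z.
  H_1: rank ker ∂_1 − rank ∂_2 = (6 − 3) − 3 = 0, and the invariant factors of ∂_2 are all 1, so H_1 = 0.
  H_2: rank ker ∂_2 − rank ∂_3 = (4 − 3) − 0 = 1, and there is no ∂_3, so H_2 = Z.

(K is a triangulation of the 2-sphere S^2.)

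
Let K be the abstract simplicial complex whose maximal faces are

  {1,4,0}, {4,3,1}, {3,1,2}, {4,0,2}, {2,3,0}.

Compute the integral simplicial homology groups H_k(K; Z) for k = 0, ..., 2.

Fix the vertex order 0 < 1 < 2 < 3 < 4 and write every simplex with vertices in increasing order. Then dim K = 2 and the simplices of K are:

  0-simplices (5): [0], [1], [2], [3], [4]
  1-simplices (10): [0,1], [0,2], [0,3], [0,4], [1,2], [1,3], [1,4], [2,3], [2,4], [3,4]
  2-simplices (5): [0,1,4], [0,2,3], [0,2,4], [1,2,3], [1,3,4]

so the chain groups are C_0 ≅ Z^5, C_1 ≅ Z^10, C_2 ≅ Z^5.

The boundary map ∂_1: C_1 → C_0 sends each edge [p,q] (with p < q) to q − p.
The resulting 5×10 matrix has rank 4, and its Smith normal form has invariant factors (1,1,1,1).

∂_2: C_2 → C_1 maps a triangle to the signed sum of its edges. For instance
  ∂[0,2,3] = [2,3] − [0,3] + [0,2],
  ∂[1,2,3] = [2,3] − [1,3] + [1,2].
This gives a 10×5 integer matrix of rank 5; reducing to Smith normal form yields diagonal entries (1,1,1,1,1).

Computing H_k = (kernel of ∂_k) / (image of ∂_{k+1}):

  H_0: rank C_0 − rank ∂_1 = 5 − 4 = 1, and the invariant factors of ∂_1 are all 1, so H_0 = Z.
  H_1: rank ker ∂_1 − rank ∂_2 = (10 − 4) − 5 = 1, and the invariant factors of ∂_2 are all 1, so H_1 = Z.
  H_2: rank ker ∂_2 − rank ∂_3 = (5 − 5) − 0 = 0, and there is no ∂_3, so H_2 = 0.

As a check, the Euler characteristic is 5 − 10 + 5 = 0, which agrees with 1 − 1 + 0 = 0.

H_0 ≅ Z,  H_1 ≅ Z,  H_2 = 0.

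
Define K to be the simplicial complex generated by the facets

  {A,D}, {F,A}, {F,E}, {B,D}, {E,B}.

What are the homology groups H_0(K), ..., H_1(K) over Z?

H_0 = Z,  H_1 = Z.

K has 5 vertices, 5 edges.
rank ∂_0 = 0, rank ∂_1 = 4 ⇒ b_0 = 5 − 0 − 4 = 1; all invariant factors of ∂_1 are 1 so no torsion. So H_0 = Z.
rank ∂_1 = 4, rank ∂_2 = 0 ⇒ b_1 = 5 − 4 − 0 = 1. So H_1 = Z.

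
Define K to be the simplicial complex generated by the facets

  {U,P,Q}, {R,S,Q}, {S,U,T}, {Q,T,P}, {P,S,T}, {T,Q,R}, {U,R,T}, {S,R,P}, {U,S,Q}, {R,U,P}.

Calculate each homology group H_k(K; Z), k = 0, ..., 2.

H_0 ≅ Z,  H_1 ≅ Z_2,  H_2 = 0.

K has 6 vertices, 15 edges, 10 triangles.
rank ∂_0 = 0, rank ∂_1 = 5 ⇒ b_0 = 6 − 0 − 5 = 1; all invariant factors of ∂_1 are 1 so no torsion. So H_0 = Z.
rank ∂_1 = 5, rank ∂_2 = 10 ⇒ b_1 = 15 − 5 − 10 = 0; ∂_2 has invariant factor(s) [2] giving torsion. So H_1 = Z_2.
rank ∂_2 = 10, rank ∂_3 = 0 ⇒ b_2 = 10 − 10 − 0 = 0. So H_2 = 0.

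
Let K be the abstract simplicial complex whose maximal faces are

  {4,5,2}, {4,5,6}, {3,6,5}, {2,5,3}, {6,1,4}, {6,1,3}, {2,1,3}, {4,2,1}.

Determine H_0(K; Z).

We work with the vertex ordering 1 < 2 < 3 < 4 < 5 < 6. The simplices of K, each written with vertices in increasing order, are:

  0-simplices (6): [1], [2], [3], [4], [5], [6]
  1-simplices (12): [1,2], [1,3], [1,4], [1,6], [2,3], [2,4], [2,5], [3,5], [3,6], [4,5], [4,6], [5,6]
  2-simplices (8): [1,2,3], [1,2,4], [1,3,6], [1,4,6], [2,3,5], [2,4,5], [3,5,6], [4,5,6]

giving chain groups C_0 ≅ Z^6, C_1 ≅ Z^12, C_2 ≅ Z^8.

∂_1: C_1 → C_0 sends each edge [p,q] (with p < q) to q − p. For instance
  ∂[5,6] = [6] − [5].
As a 6×12 matrix over Z this has rank 5, with invariant factors (1,1,1,1,1).

The boundary map ∂_2: C_2 → C_1 maps a triangle to the signed sum of its edges. For instance
  ∂[2,4,5] = [4,5] − [2,5] + [2,4],
  ∂[2,3,5] = [3,5] − [2,5] + [2,3].
The resulting 12×8 matrix has rank 7, and its Smith normal form has invariant factors (1,1,1,1,1,1,1).

Now H_k = ker ∂_k / im ∂_{k+1}, so:

  H_0: rank C_0 − rank ∂_1 = 6 − 5 = 1, and the invariant factors of ∂_1 are all 1, so H_0 ≅ Z.

H_0 = Z.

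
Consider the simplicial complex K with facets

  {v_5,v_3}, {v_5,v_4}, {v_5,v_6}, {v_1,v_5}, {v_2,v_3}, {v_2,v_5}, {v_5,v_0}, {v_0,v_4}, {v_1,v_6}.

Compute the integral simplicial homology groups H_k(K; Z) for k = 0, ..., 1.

H_0 = Z,  H_1 = Z^3.

K has 7 vertices, 9 edges.
rank ∂_0 = 0, rank ∂_1 = 6 ⇒ b_0 = 7 − 0 − 6 = 1; all invariant factors of ∂_1 are 1 so no torsion. So H_0 ≅ Z.
rank ∂_1 = 6, rank ∂_2 = 0 ⇒ b_1 = 9 − 6 − 0 = 3. So H_1 ≅ Z^3.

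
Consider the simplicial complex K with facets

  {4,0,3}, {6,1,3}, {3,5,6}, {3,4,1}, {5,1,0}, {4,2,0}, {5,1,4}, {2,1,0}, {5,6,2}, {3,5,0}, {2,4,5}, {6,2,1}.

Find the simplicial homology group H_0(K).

H_0 = Z.

Fix the vertex order 0 < 1 < 2 < 3 < 4 < 5 < 6 and write every simplex with vertices in increasing order. Then dim K = 2 and the simplices of K are:

  0-simplices (7): [0], [1], [2], [3], [4], [5], [6]
  1-simplices (18): [0,1], [0,2], [0,3], [0,4], [0,5], [1,2], [1,3], [1,4], [1,5], [1,6], [2,4], [2,5], [2,6], [3,4], [3,5], [3,6], [4,5], [5,6]
  2-simplices (12): [0,1,2], [0,1,5], [0,2,4], [0,3,4], [0,3,5], [1,2,6], [1,3,4], [1,3,6], [1,4,5], [2,4,5], [2,5,6], [3,5,6]

Hence C_0 ≅ Z^7, C_1 ≅ Z^18, C_2 ≅ Z^12.

∂_1: C_1 → C_0 maps an edge to its endpoints' difference, ∂[p,q] = q − p. For instance
  ∂[0,3] = [3] − [0].
The resulting 7×18 matrix has rank 6, and its Smith normal form has invariant factors (1,1,1,1,1,1).

∂_2: C_2 → C_1 maps a triangle to the signed sum of its edges. For instance
  ∂[1,4,5] = [4,5] − [1,5] + [1,4],
  ∂[0,1,5] = [1,5] − [0,5] + [0,1].
This gives a 18×12 integer matrix of rank 12; reducing to Smith normal form yields diagonal entries (1,1,1,1,1,1,1,1,1,1,1,2).

Reading off H_k = ker ∂_k / im ∂_{k+1}:

  H_0: rank C_0 − rank ∂_1 = 7 − 6 = 1, and the invariant factors of ∂_1 are all 1, so H_0 ≅ Z.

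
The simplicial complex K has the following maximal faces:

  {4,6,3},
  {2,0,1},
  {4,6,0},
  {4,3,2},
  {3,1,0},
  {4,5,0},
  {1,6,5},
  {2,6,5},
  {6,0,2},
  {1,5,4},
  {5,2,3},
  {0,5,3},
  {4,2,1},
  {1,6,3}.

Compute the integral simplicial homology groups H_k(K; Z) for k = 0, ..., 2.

Order the vertices as 0 < 1 < 2 < 3 < 4 < 5 < 6. Listing each simplex with vertices in this order, K has dimension 2 with simplices:

  0-simplices (7): [0], [1], [2], [3], [4], [5], [6]
  1-simplices (21): [0,1], [0,2], [0,3], [0,4], [0,5], [0,6], [1,2], [1,3], [1,4], [1,5], [1,6], [2,3], [2,4], [2,5], [2,6], [3,4], [3,5], [3,6], [4,5], [4,6], [5,6]
  2-simplices (14): [0,1,2], [0,1,3], [0,2,6], [0,3,5], [0,4,5], [0,4,6], [1,2,4], [1,3,6], [1,4,5], [1,5,6], [2,3,4], [2,3,5], [2,5,6], [3,4,6]

giving chain groups C_0 ≅ Z^7, C_1 ≅ Z^21, C_2 ≅ Z^14.

The boundary map ∂_1: C_1 → C_0 maps an edge to its endpoints' difference, ∂[p,q] = q − p.
The 7×21 boundary matrix has rank 6 and Smith normal form diag(1,1,1,1,1,1).

The boundary map ∂_2: C_2 → C_1 maps a triangle to the signed sum of its edges. For instance
  ∂[1,5,6] = [5,6] − [1,6] + [1,5],
  ∂[0,4,6] = [4,6] − [0,6] + [0,4].
The resulting 21×14 matrix has rank 13, and its Smith normal form has invariant factors (1,1,1,1,1,1,1,1,1,1,1,1,1).

From H_k ≅ ker(∂_k) / im(∂_{k+1}) we obtain:

  H_0: rank C_0 − rank ∂_1 = 7 − 6 = 1, and the invariant factors of ∂_1 are all 1, so H_0 ≅ Z.
  H_1: rank ker ∂_1 − rank ∂_2 = (21 − 6) − 13 = 2, and the invariant factors of ∂_2 are all 1, so H_1 ≅ Z^2.
  H_2: rank ker ∂_2 − rank ∂_3 = (14 − 13) − 0 = 1, and there is no ∂_3, so H_2 ≅ Z.

(K is a triangulation of the torus T^2.)

H_0 ≅ Z,  H_1 ≅ Z^2,  H_2 ≅ Z.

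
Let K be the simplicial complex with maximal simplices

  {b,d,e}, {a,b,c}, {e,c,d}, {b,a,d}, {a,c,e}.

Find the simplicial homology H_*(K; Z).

We work with the vertex ordering a < b < c < d < e. The simplices of K, each written with vertices in increasing order, are:

  0-simplices (5): a, b, c, d, e
  1-simplices (10): ab, ac, ad, ae, bc, bd, be, cd, ce, de
  2-simplices (5): abc, abd, ace, bde, cde

giving chain groups C_0 ≅ Z^5, C_1 ≅ Z^10, C_2 ≅ Z^5.

∂_1: C_1 → C_0 maps an edge to its endpoints' difference, ∂[p,q] = q − p. For instance
  ∂be = e − b.
As a 5×10 matrix over Z this has rank 4, with invariant factors (1,1,1,1).

The boundary map ∂_2: C_2 → C_1 maps a triangle to the signed sum of its edges. For instance
  ∂abd = bd − ad + ab,
  ∂ace = ce − ae + ac.
The 10×5 boundary matrix has rank 5 and Smith normal form diag(1,1,1,1,1).

Now H_k = ker ∂_k / im ∂_{k+1}, so:

  H_0: rank C_0 − rank ∂_1 = 5 − 4 = 1, and the invariant factors of ∂_1 are all 1, so H_0 ≅ Z.
  H_1: rank ker ∂_1 − rank ∂_2 = (10 − 4) − 5 = 1, and the invariant factors of ∂_2 are all 1, so H_1 ≅ Z.
  H_2: rank ker ∂_2 − rank ∂_3 = (5 − 5) − 0 = 0, and there is no ∂_3, so H_2 ≅ 0.

H_0 = Z,  H_1 = Z,  H_2 = 0.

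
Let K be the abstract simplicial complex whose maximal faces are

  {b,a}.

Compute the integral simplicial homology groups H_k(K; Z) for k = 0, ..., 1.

H_0 = Z,  H_1 = 0.

Order the vertices as a < b. Listing each simplex with vertices in this order, K has dimension 1 with simplices:

  0-simplices (2): a, b
  1-simplices (1): ab

giving chain groups C_0 ≅ Z^2, C_1 ≅ Z^1.

∂_1: C_1 → C_0 sends each edge [p,q] (with p < q) to q − p. For instance
  ∂ab = b − a.
This gives a 2×1 integer matrix of rank 1; reducing to Smith normal form yields diagonal entries (1).

From H_k ≅ ker(∂_k) / im(∂_{k+1}) we obtain:

  H_0: rank C_0 − rank ∂_1 = 2 − 1 = 1, and the invariant factors of ∂_1 are all 1, so H_0 = Z.
  H_1: rank ker ∂_1 − rank ∂_2 = (1 − 1) − 0 = 0, and there is no ∂_2, so H_1 = 0.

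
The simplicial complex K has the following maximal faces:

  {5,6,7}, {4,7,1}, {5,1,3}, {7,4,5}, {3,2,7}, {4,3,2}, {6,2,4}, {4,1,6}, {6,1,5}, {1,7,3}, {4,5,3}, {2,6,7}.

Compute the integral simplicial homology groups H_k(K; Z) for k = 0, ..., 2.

H_0 = Z,  H_1 = Z/2,  H_2 = 0.

Fix the vertex order 1 < 2 < 3 < 4 < 5 < 6 < 7 and write every simplex with vertices in increasing order. Then dim K = 2 and the simplices of K are:

  0-simplices (7): [1], [2], [3], [4], [5], [6], [7]
  1-simplices (18): [1,3], [1,4], [1,5], [1,6], [1,7], [2,3], [2,4], [2,6], [2,7], [3,4], [3,5], [3,7], [4,5], [4,6], [4,7], [5,6], [5,7], [6,7]
  2-simplices (12): [1,3,5], [1,3,7], [1,4,6], [1,4,7], [1,5,6], [2,3,4], [2,3,7], [2,4,6], [2,6,7], [3,4,5], [4,5,7], [5,6,7]

giving chain groups C_0 ≅ Z^7, C_1 ≅ Z^18, C_2 ≅ Z^12.

∂_1: C_1 → C_0 maps an edge to its endpoints' difference, ∂[p,q] = q − p.
This gives a 7×18 integer matrix of rank 6; reducing to Smith normal form yields diagonal entries (1,1,1,1,1,1).

Boundary ∂_2: C_2 → C_1 sends each 2-simplex [p,q,r] to [q,r] − [p,r] + [p,q]. For instance
  ∂[1,3,5] = [3,5] − [1,5] + [1,3],
  ∂[2,3,4] = [3,4] − [2,4] + [2,3].
The resulting 18×12 matrix has rank 12, and its Smith normal form has invariant factors (1,1,1,1,1,1,1,1,1,1,1,2).

Now H_k = ker ∂_k / im ∂_{k+1}, so:

  H_0: rank C_0 − rank ∂_1 = 7 − 6 = 1, and the invariant factors of ∂_1 are all 1, so H_0 ≅ Z.
  H_1: rank ker ∂_1 − rank ∂_2 = (18 − 6) − 12 = 0, and ∂_2 has invariant factor 2 > 1, so H_1 ≅ Z/2.
  H_2: rank ker ∂_2 − rank ∂_3 = (12 − 12) − 0 = 0, and there is no ∂_3, so H_2 ≅ 0.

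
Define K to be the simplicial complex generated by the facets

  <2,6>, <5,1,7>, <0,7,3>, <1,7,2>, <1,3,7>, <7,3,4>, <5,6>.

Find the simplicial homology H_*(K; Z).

H_0 = Z,  H_1 = Z,  H_2 = 0.

Fix the vertex order 0 < 1 < 2 < 3 < 4 < 5 < 6 < 7 and write every simplex with vertices in increasing order. Then dim K = 2 and the simplices of K are:

  0-simplices (8): [0], [1], [2], [3], [4], [5], [6], [7]
  1-simplices (13): [0,3], [0,7], [1,2], [1,3], [1,5], [1,7], [2,6], [2,7], [3,4], [3,7], [4,7], [5,6], [5,7]
  2-simplices (5): [0,3,7], [1,2,7], [1,3,7], [1,5,7], [3,4,7]

so the chain groups are C_0 ≅ Z^8, C_1 ≅ Z^13, C_2 ≅ Z^5.

The boundary map ∂_1: C_1 → C_0 maps an edge to its endpoints' difference, ∂[p,q] = q − p. For instance
  ∂[1,7] = [7] − [1].
As a 8×13 matrix over Z this has rank 7, with invariant factors (1,1,1,1,1,1,1).

Boundary ∂_2: C_2 → C_1 maps a triangle to the signed sum of its edges. For instance
  ∂[1,3,7] = [3,7] − [1,7] + [1,3],
  ∂[1,5,7] = [5,7] − [1,7] + [1,5].
The 13×5 boundary matrix has rank 5 and Smith normal form diag(1,1,1,1,1).

Reading off H_k = ker ∂_k / im ∂_{k+1}:

  H_0: rank C_0 − rank ∂_1 = 8 − 7 = 1, and the invariant factors of ∂_1 are all 1, so H_0 = Z.
  H_1: rank ker ∂_1 − rank ∂_2 = (13 − 7) − 5 = 1, and the invariant factors of ∂_2 are all 1, so H_1 = Z.
  H_2: rank ker ∂_2 − rank ∂_3 = (5 − 5) − 0 = 0, and there is no ∂_3, so H_2 = 0.

As a check, the Euler characteristic is 8 − 13 + 5 = 0, which agrees with 1 − 1 + 0 = 0.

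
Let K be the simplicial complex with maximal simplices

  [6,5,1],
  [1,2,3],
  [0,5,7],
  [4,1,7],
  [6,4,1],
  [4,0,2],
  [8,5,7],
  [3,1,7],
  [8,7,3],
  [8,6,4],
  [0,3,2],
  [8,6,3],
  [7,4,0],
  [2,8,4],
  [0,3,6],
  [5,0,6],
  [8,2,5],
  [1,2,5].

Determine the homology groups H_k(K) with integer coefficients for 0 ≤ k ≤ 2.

H_0 ≅ Z,  H_1 ≅ Z^2,  H_2 ≅ Z.

We work with the vertex ordering 0 < 1 < 2 < 3 < 4 < 5 < 6 < 7 < 8. The simplices of K, each written with vertices in increasing order, are:

  0-simplices (9): [0], [1], [2], [3], [4], [5], [6], [7], [8]
  1-simplices (27): (27 of them)
  2-simplices (18): [0,2,3], [0,2,4], [0,3,6], [0,4,7], [0,5,6], [0,5,7], [1,2,3], [1,2,5], [1,3,7], [1,4,6], [1,4,7], [1,5,6], [2,4,8], [2,5,8], [3,6,8], [3,7,8], [4,6,8], [5,7,8]

Hence C_0 ≅ Z^9, C_1 ≅ Z^27, C_2 ≅ Z^18.

Boundary ∂_1: C_1 → C_0 sends each edge [p,q] (with p < q) to q − p.
As a 9×27 matrix over Z this has rank 8, with invariant factors (1,1,1,1,1,1,1,1).

∂_2: C_2 → C_1 acts by ∂[p,q,r] = [q,r] − [p,r] + [p,q]. For instance
  ∂[0,2,3] = [2,3] − [0,3] + [0,2],
  ∂[1,4,7] = [4,7] − [1,7] + [1,4].
This gives a 27×18 integer matrix of rank 17; reducing to Smith normal form yields diagonal entries (1,1,1,1,1,1,1,1,1,1,1,1,1,1,1,1,1).

Computing H_k = (kernel of ∂_k) / (image of ∂_{k+1}):

  H_0: rank C_0 − rank ∂_1 = 9 − 8 = 1, and the invariant factors of ∂_1 are all 1, so H_0 ≅ Z.
  H_1: rank ker ∂_1 − rank ∂_2 = (27 − 8) − 17 = 2, and the invariant factors of ∂_2 are all 1, so H_1 ≅ Z^2.
  H_2: rank ker ∂_2 − rank ∂_3 = (18 − 17) − 0 = 1, and there is no ∂_3, so H_2 ≅ Z.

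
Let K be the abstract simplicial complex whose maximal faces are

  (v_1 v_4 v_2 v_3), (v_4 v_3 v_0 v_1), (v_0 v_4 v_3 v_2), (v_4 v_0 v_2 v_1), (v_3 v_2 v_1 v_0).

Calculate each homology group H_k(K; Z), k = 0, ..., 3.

H_0 = Z,  H_1 = 0,  H_2 = 0,  H_3 = Z.

Fix the vertex order v_0 < v_1 < v_2 < v_3 < v_4 and write every simplex with vertices in increasing order. Then dim K = 3 and the simplices of K are:

  0-simplices (5): [v_0], [v_1], [v_2], [v_3], [v_4]
  1-simplices (10): [v_0,v_1], [v_0,v_2], [v_0,v_3], [v_0,v_4], [v_1,v_2], [v_1,v_3], [v_1,v_4], [v_2,v_3], [v_2,v_4], [v_3,v_4]
  2-simplices (10): [v_0,v_1,v_2], [v_0,v_1,v_3], [v_0,v_1,v_4], [v_0,v_2,v_3], [v_0,v_2,v_4], [v_0,v_3,v_4], [v_1,v_2,v_3], [v_1,v_2,v_4], [v_1,v_3,v_4], [v_2,v_3,v_4]
  3-simplices (5): [v_0,v_1,v_2,v_3], [v_0,v_1,v_2,v_4], [v_0,v_1,v_3,v_4], [v_0,v_2,v_3,v_4], [v_1,v_2,v_3,v_4]

giving chain groups C_0 ≅ Z^5, C_1 ≅ Z^10, C_2 ≅ Z^10, C_3 ≅ Z^5.

Boundary ∂_1: C_1 → C_0 sends each edge [p,q] (with p < q) to q − p.
The 5×10 boundary matrix has rank 4 and Smith normal form diag(1,1,1,1).

The boundary map ∂_2: C_2 → C_1 sends each 2-simplex [p,q,r] to [q,r] − [p,r] + [p,q]. For instance
  ∂[v_0,v_2,v_3] = [v_2,v_3] − [v_0,v_3] + [v_0,v_2],
  ∂[v_0,v_1,v_2] = [v_1,v_2] − [v_0,v_2] + [v_0,v_1].
As a 10×10 matrix over Z this has rank 6, with invariant factors (1,1,1,1,1,1).

The boundary map ∂_3: C_3 → C_2 sends each 3-simplex σ to the alternating sum Σ_i (−1)^i (σ with its i-th vertex removed). For instance
  ∂[v_0,v_1,v_2,v_3] = [v_1,v_2,v_3] − [v_0,v_2,v_3] + [v_0,v_1,v_3] − [v_0,v_1,v_2],
  ∂[v_0,v_1,v_2,v_4] = [v_1,v_2,v_4] − [v_0,v_2,v_4] + [v_0,v_1,v_4] − [v_0,v_1,v_2].
The resulting 10×5 matrix has rank 4, and its Smith normal form has invariant factors (1,1,1,1).

From H_k ≅ ker(∂_k) / im(∂_{k+1}) we obtain:

  H_0: rank C_0 − rank ∂_1 = 5 − 4 = 1, and the invariant factors of ∂_1 are all 1, so H_0 = Z.
  H_1: rank ker ∂_1 − rank ∂_2 = (10 − 4) − 6 = 0, and the invariant factors of ∂_2 are all 1, so H_1 = 0.
  H_2: rank ker ∂_2 − rank ∂_3 = (10 − 6) − 4 = 0, and the invariant factors of ∂_3 are all 1, so H_2 = 0.
  H_3: rank ker ∂_3 − rank ∂_4 = (5 − 4) − 0 = 1, and there is no ∂_4, so H_3 = Z.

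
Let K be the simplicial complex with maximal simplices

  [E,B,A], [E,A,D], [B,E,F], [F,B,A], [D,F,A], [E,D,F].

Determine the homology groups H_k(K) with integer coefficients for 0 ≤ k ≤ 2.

Take the total order A < B < D < E < F on the vertex set. Then K (dimension 2) consists of the simplices:

  0-simplices (5): A, B, D, E, F
  1-simplices (9): AB, AD, AE, AF, BE, BF, DE, DF, EF
  2-simplices (6): ABE, ABF, ADE, ADF, BEF, DEF

giving chain groups C_0 ≅ Z^5, C_1 ≅ Z^9, C_2 ≅ Z^6.

The boundary map ∂_1: C_1 → C_0 sends each edge [p,q] (with p < q) to q − p.
This gives a 5×9 integer matrix of rank 4; reducing to Smith normal form yields diagonal entries (1,1,1,1).

The boundary map ∂_2: C_2 → C_1 acts by ∂[p,q,r] = [q,r] − [p,r] + [p,q]. For instance
  ∂DEF = EF − DF + DE,
  ∂BEF = EF − BF + BE.
As a 9×6 matrix over Z this has rank 5, with invariant factors (1,1,1,1,1).

Reading off H_k = ker ∂_k / im ∂_{k+1}:

  H_0: rank C_0 − rank ∂_1 = 5 − 4 = 1, and the invariant factors of ∂_1 are all 1, so H_0 ≅ Z.
  H_1: rank ker ∂_1 − rank ∂_2 = (9 − 4) − 5 = 0, and the invariant factors of ∂_2 are all 1, so H_1 ≅ 0.
  H_2: rank ker ∂_2 − rank ∂_3 = (6 − 5) − 0 = 1, and there is no ∂_3, so H_2 ≅ Z.

H_0 ≅ Z,  H_1 = 0,  H_2 ≅ Z.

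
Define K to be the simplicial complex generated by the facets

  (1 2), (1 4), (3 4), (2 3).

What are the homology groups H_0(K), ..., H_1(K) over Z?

H_0 ≅ Z,  H_1 ≅ Z.

Order the vertices as 1 < 2 < 3 < 4. Listing each simplex with vertices in this order, K has dimension 1 with simplices:

  0-simplices (4): [1], [2], [3], [4]
  1-simplices (4): [1,2], [1,4], [2,3], [3,4]

so the chain groups are C_0 ≅ Z^4, C_1 ≅ Z^4.

∂_1: C_1 → C_0 sends each edge [p,q] (with p < q) to q − p.
As a 4×4 matrix over Z this has rank 3, with invariant factors (1,1,1).

Computing H_k = (kernel of ∂_k) / (image of ∂_{k+1}):

  H_0: rank C_0 − rank ∂_1 = 4 − 3 = 1, and the invariant factors of ∂_1 are all 1, so H_0 = Z.
  H_1: rank ker ∂_1 − rank ∂_2 = (4 − 3) − 0 = 1, and there is no ∂_2, so H_1 = Z.

(K is a triangulation of the circle S^1.)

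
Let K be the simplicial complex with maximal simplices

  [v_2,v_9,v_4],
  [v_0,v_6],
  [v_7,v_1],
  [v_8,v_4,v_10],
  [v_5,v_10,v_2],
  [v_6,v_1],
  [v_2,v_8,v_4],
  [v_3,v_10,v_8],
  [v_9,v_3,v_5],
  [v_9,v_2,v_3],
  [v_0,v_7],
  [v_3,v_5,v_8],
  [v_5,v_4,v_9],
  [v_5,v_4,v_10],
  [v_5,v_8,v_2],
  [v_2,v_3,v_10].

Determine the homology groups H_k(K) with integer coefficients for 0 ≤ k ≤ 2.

Take the total order v_0 < v_1 < v_2 < v_3 < v_4 < v_5 < v_6 < v_7 < v_8 < v_9 < v_10 on the vertex set. Then K (dimension 2) consists of the simplices:

  0-simplices (11): [v_0], [v_1], [v_2], [v_3], [v_4], [v_5], [v_6], [v_7], [v_8], [v_9], [v_10]
  1-simplices (22): (22 of them)
  2-simplices (12): (12 of them)

so the chain groups are C_0 ≅ Z^11, C_1 ≅ Z^22, C_2 ≅ Z^12.

∂_1: C_1 → C_0 maps an edge to its endpoints' difference, ∂[p,q] = q − p. For instance
  ∂[v_3,v_5] = [v_5] − [v_3].
This gives a 11×22 integer matrix of rank 9; reducing to Smith normal form yields diagonal entries (1,1,1,1,1,1,1,1,1).

The boundary map ∂_2: C_2 → C_1 maps a triangle to the signed sum of its edges. For instance
  ∂[v_4,v_5,v_9] = [v_5,v_9] − [v_4,v_9] + [v_4,v_5],
  ∂[v_3,v_5,v_9] = [v_5,v_9] − [v_3,v_9] + [v_3,v_5].
As a 22×12 matrix over Z this has rank 12, with invariant factors (1,1,1,1,1,1,1,1,1,1,1,2).

From H_k ≅ ker(∂_k) / im(∂_{k+1}) we obtain:

  H_0: rank C_0 − rank ∂_1 = 11 − 9 = 2, and the invariant factors of ∂_1 are all 1, so H_0 = Z^2.
  H_1: rank ker ∂_1 − rank ∂_2 = (22 − 9) − 12 = 1, and ∂_2 has invariant factor 2 > 1, so H_1 = Z ⊕ Z/2.
  H_2: rank ker ∂_2 − rank ∂_3 = (12 − 12) − 0 = 0, and there is no ∂_3, so H_2 = 0.

H_0 = Z^2,  H_1 = Z ⊕ Z/2,  H_2 = 0.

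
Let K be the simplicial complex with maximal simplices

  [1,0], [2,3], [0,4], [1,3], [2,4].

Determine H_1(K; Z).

H_1 = Z.

We work with the vertex ordering 0 < 1 < 2 < 3 < 4. The simplices of K, each written with vertices in increasing order, are:

  0-simplices (5): [0], [1], [2], [3], [4]
  1-simplices (5): [0,1], [0,4], [1,3], [2,3], [2,4]

giving chain groups C_0 ≅ Z^5, C_1 ≅ Z^5.

Boundary ∂_1: C_1 → C_0 maps an edge to its endpoints' difference, ∂[p,q] = q − p. For instance
  ∂[1,3] = [3] − [1].
This gives a 5×5 integer matrix of rank 4; reducing to Smith normal form yields diagonal entries (1,1,1,1).

From H_k ≅ ker(∂_k) / im(∂_{k+1}) we obtain:

  H_1: rank ker ∂_1 − rank ∂_2 = (5 − 4) − 0 = 1, and there is no ∂_2, so H_1 ≅ Z.

(K is a triangulation of the circle S^1.)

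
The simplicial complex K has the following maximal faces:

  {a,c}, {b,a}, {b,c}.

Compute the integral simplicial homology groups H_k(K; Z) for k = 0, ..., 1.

H_0 ≅ Z,  H_1 ≅ Z.

We work with the vertex ordering a < b < c. The simplices of K, each written with vertices in increasing order, are:

  0-simplices (3): a, b, c
  1-simplices (3): ab, ac, bc

giving chain groups C_0 ≅ Z^3, C_1 ≅ Z^3.

Boundary ∂_1: C_1 → C_0 is given by ∂[p,q] = [q] − [p].
This gives a 3×3 integer matrix of rank 2; reducing to Smith normal form yields diagonal entries (1,1).

From H_k ≅ ker(∂_k) / im(∂_{k+1}) we obtain:

  H_0: rank C_0 − rank ∂_1 = 3 − 2 = 1, and the invariant factors of ∂_1 are all 1, so H_0 ≅ Z.
  H_1: rank ker ∂_1 − rank ∂_2 = (3 − 2) − 0 = 1, and there is no ∂_2, so H_1 ≅ Z.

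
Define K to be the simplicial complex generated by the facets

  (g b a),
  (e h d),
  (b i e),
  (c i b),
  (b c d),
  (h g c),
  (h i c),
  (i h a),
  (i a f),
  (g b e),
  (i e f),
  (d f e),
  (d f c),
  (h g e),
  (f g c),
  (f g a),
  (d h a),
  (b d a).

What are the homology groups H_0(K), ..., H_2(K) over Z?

Order the vertices as a < b < c < d < e < f < g < h < i. Listing each simplex with vertices in this order, K has dimension 2 with simplices:

  0-simplices (9): a, b, c, d, e, f, g, h, i
  1-simplices (27): ab, ad, af, ag, ah, ai, bc, bd, be, bg, bi, cd, cf, cg, ch, ci, de, df, dh, ef, eg, eh, ei, fg, fi, gh, hi
  2-simplices (18): abd, abg, adh, afg, afi, ahi, bcd, bci, beg, bei, cdf, cfg, cgh, chi, def, deh, efi, egh

Hence C_0 ≅ Z^9, C_1 ≅ Z^27, C_2 ≅ Z^18.

Boundary ∂_1: C_1 → C_0 maps an edge to its endpoints' difference, ∂[p,q] = q − p. For instance
  ∂ch = h − c.
The resulting 9×27 matrix has rank 8, and its Smith normal form has invariant factors (1,1,1,1,1,1,1,1).

Boundary ∂_2: C_2 → C_1 maps a triangle to the signed sum of its edges. For instance
  ∂cdf = df − cf + cd,
  ∂cfg = fg − cg + cf.
The 27×18 boundary matrix has rank 17 and Smith normal form diag(1,1,1,1,1,1,1,1,1,1,1,1,1,1,1,1,1).

From H_k ≅ ker(∂_k) / im(∂_{k+1}) we obtain:

  H_0: rank C_0 − rank ∂_1 = 9 − 8 = 1, and the invariant factors of ∂_1 are all 1, so H_0 = Z.
  H_1: rank ker ∂_1 − rank ∂_2 = (27 − 8) − 17 = 2, and the invariant factors of ∂_2 are all 1, so H_1 = Z^2.
  H_2: rank ker ∂_2 − rank ∂_3 = (18 − 17) − 0 = 1, and there is no ∂_3, so H_2 = Z.

As a check, the Euler characteristic is 9 − 27 + 18 = 0, which agrees with 1 − 2 + 1 = 0.

H_0 ≅ Z,  H_1 ≅ Z^2,  H_2 ≅ Z.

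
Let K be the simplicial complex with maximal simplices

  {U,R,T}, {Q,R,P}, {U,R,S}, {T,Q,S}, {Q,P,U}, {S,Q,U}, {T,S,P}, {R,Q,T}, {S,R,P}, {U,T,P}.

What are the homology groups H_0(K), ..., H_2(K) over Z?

Fix the vertex order P < Q < R < S < T < U and write every simplex with vertices in increasing order. Then dim K = 2 and the simplices of K are:

  0-simplices (6): P, Q, R, S, T, U
  1-simplices (15): PQ, PR, PS, PT, PU, QR, QS, QT, QU, RS, RT, RU, ST, SU, TU
  2-simplices (10): PQR, PQU, PRS, PST, PTU, QRT, QST, QSU, RSU, RTU

so the chain groups are C_0 ≅ Z^6, C_1 ≅ Z^15, C_2 ≅ Z^10.

∂_1: C_1 → C_0 maps an edge to its endpoints' difference, ∂[p,q] = q − p. For instance
  ∂PS = S − P.
The 6×15 boundary matrix has rank 5 and Smith normal form diag(1,1,1,1,1).

Boundary ∂_2: C_2 → C_1 maps a triangle to the signed sum of its edges. For instance
  ∂QSU = SU − QU + QS,
  ∂PQU = QU − PU + PQ.
As a 15×10 matrix over Z this has rank 10, with invariant factors (1,1,1,1,1,1,1,1,1,2).

Now H_k = ker ∂_k / im ∂_{k+1}, so:

  H_0: rank C_0 − rank ∂_1 = 6 − 5 = 1, and the invariant factors of ∂_1 are all 1, so H_0 ≅ Z.
  H_1: rank ker ∂_1 − rank ∂_2 = (15 − 5) − 10 = 0, and ∂_2 has invariant factor 2 > 1, so H_1 ≅ Z/2.
  H_2: rank ker ∂_2 − rank ∂_3 = (10 − 10) − 0 = 0, and there is no ∂_3, so H_2 ≅ 0.

H_0 ≅ Z,  H_1 ≅ Z/2,  H_2 = 0.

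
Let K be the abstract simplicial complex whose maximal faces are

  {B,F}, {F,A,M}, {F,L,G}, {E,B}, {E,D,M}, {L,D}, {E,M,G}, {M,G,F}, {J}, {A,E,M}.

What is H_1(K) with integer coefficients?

H_1 ≅ Z^2.

Order the vertices as A < B < D < E < F < G < J < L < M. Listing each simplex with vertices in this order, K has dimension 2 with simplices:

  0-simplices (9): A, B, D, E, F, G, J, L, M
  1-simplices (15): AE, AF, AM, BE, BF, DE, DL, DM, EG, EM, FG, FL, FM, GL, GM
  2-simplices (6): AEM, AFM, DEM, EGM, FGL, FGM

Hence C_0 ≅ Z^9, C_1 ≅ Z^15, C_2 ≅ Z^6.

∂_1: C_1 → C_0 is given by ∂[p,q] = [q] − [p].
This gives a 9×15 integer matrix of rank 7; reducing to Smith normal form yields diagonal entries (1,1,1,1,1,1,1).

∂_2: C_2 → C_1 acts by ∂[p,q,r] = [q,r] − [p,r] + [p,q]. For instance
  ∂AEM = EM − AM + AE,
  ∂AFM = FM − AM + AF.
This gives a 15×6 integer matrix of rank 6; reducing to Smith normal form yields diagonal entries (1,1,1,1,1,1).

Reading off H_k = ker ∂_k / im ∂_{k+1}:

  H_1: rank ker ∂_1 − rank ∂_2 = (15 − 7) − 6 = 2, and the invariant factors of ∂_2 are all 1, so H_1 ≅ Z^2.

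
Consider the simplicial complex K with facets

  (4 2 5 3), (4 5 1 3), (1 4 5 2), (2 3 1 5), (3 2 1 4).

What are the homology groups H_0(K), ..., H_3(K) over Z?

Fix the vertex order 1 < 2 < 3 < 4 < 5 and write every simplex with vertices in increasing order. Then dim K = 3 and the simplices of K are:

  0-simplices (5): [1], [2], [3], [4], [5]
  1-simplices (10): [1,2], [1,3], [1,4], [1,5], [2,3], [2,4], [2,5], [3,4], [3,5], [4,5]
  2-simplices (10): [1,2,3], [1,2,4], [1,2,5], [1,3,4], [1,3,5], [1,4,5], [2,3,4], [2,3,5], [2,4,5], [3,4,5]
  3-simplices (5): [1,2,3,4], [1,2,3,5], [1,2,4,5], [1,3,4,5], [2,3,4,5]

so the chain groups are C_0 ≅ Z^5, C_1 ≅ Z^10, C_2 ≅ Z^10, C_3 ≅ Z^5.

Boundary ∂_1: C_1 → C_0 is given by ∂[p,q] = [q] − [p].
The resulting 5×10 matrix has rank 4, and its Smith normal form has invariant factors (1,1,1,1).

Boundary ∂_2: C_2 → C_1 maps a triangle to the signed sum of its edges. For instance
  ∂[1,2,4] = [2,4] − [1,4] + [1,2],
  ∂[2,3,5] = [3,5] − [2,5] + [2,3].
As a 10×10 matrix over Z this has rank 6, with invariant factors (1,1,1,1,1,1).

Boundary ∂_3: C_3 → C_2 sends each 3-simplex σ to the alternating sum Σ_i (−1)^i (σ with its i-th vertex removed). For instance
  ∂[1,2,3,5] = [2,3,5] − [1,3,5] + [1,2,5] − [1,2,3],
  ∂[1,2,4,5] = [2,4,5] − [1,4,5] + [1,2,5] − [1,2,4].
The resulting 10×5 matrix has rank 4, and its Smith normal form has invariant factors (1,1,1,1).

From H_k ≅ ker(∂_k) / im(∂_{k+1}) we obtain:

  H_0: rank C_0 − rank ∂_1 = 5 − 4 = 1, and the invariant factors of ∂_1 are all 1, so H_0 = Z.
  H_1: rank ker ∂_1 − rank ∂_2 = (10 − 4) − 6 = 0, and the invariant factors of ∂_2 are all 1, so H_1 = 0.
  H_2: rank ker ∂_2 − rank ∂_3 = (10 − 6) − 4 = 0, and the invariant factors of ∂_3 are all 1, so H_2 = 0.
  H_3: rank ker ∂_3 − rank ∂_4 = (5 − 4) − 0 = 1, and there is no ∂_4, so H_3 = Z.

H_0 ≅ Z,  H_1 = 0,  H_2 = 0,  H_3 ≅ Z.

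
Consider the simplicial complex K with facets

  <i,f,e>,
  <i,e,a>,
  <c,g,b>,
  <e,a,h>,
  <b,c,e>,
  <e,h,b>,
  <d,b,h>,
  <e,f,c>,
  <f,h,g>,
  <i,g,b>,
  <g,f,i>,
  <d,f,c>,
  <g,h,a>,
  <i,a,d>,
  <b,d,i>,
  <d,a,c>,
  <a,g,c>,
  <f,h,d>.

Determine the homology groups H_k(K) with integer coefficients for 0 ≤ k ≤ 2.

Order the vertices as a < b < c < d < e < f < g < h < i. Listing each simplex with vertices in this order, K has dimension 2 with simplices:

  0-simplices (9): a, b, c, d, e, f, g, h, i
  1-simplices (27): ac, ad, ae, ag, ah, ai, bc, bd, be, bg, bh, bi, cd, ce, cf, cg, df, dh, di, ef, eh, ei, fg, fh, fi, gh, gi
  2-simplices (18): acd, acg, adi, aeh, aei, agh, bce, bcg, bdh, bdi, beh, bgi, cdf, cef, dfh, efi, fgh, fgi

giving chain groups C_0 ≅ Z^9, C_1 ≅ Z^27, C_2 ≅ Z^18.

Boundary ∂_1: C_1 → C_0 sends each edge [p,q] (with p < q) to q − p. For instance
  ∂fg = g − f.
The 9×27 boundary matrix has rank 8 and Smith normal form diag(1,1,1,1,1,1,1,1).

Boundary ∂_2: C_2 → C_1 maps a triangle to the signed sum of its edges. For instance
  ∂dfh = fh − dh + df,
  ∂cdf = df − cf + cd.
The resulting 27×18 matrix has rank 17, and its Smith normal form has invariant factors (1,1,1,1,1,1,1,1,1,1,1,1,1,1,1,1,1).

Now H_k = ker ∂_k / im ∂_{k+1}, so:

  H_0: rank C_0 − rank ∂_1 = 9 − 8 = 1, and the invariant factors of ∂_1 are all 1, so H_0 ≅ Z.
  H_1: rank ker ∂_1 − rank ∂_2 = (27 − 8) − 17 = 2, and the invariant factors of ∂_2 are all 1, so H_1 ≅ Z^2.
  H_2: rank ker ∂_2 − rank ∂_3 = (18 − 17) − 0 = 1, and there is no ∂_3, so H_2 ≅ Z.

H_0 = Z,  H_1 = Z^2,  H_2 = Z.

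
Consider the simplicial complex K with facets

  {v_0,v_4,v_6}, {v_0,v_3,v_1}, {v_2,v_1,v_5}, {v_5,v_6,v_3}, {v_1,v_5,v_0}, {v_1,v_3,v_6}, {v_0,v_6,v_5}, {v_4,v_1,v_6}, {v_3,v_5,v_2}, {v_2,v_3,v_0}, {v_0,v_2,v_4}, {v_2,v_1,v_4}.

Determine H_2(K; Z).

Fix the vertex order v_0 < v_1 < v_2 < v_3 < v_4 < v_5 < v_6 and write every simplex with vertices in increasing order. Then dim K = 2 and the simplices of K are:

  0-simplices (7): [v_0], [v_1], [v_2], [v_3], [v_4], [v_5], [v_6]
  1-simplices (18): (18 of them)
  2-simplices (12): (12 of them)

giving chain groups C_0 ≅ Z^7, C_1 ≅ Z^18, C_2 ≅ Z^12.

Boundary ∂_1: C_1 → C_0 maps an edge to its endpoints' difference, ∂[p,q] = q − p.
The 7×18 boundary matrix has rank 6 and Smith normal form diag(1,1,1,1,1,1).

The boundary map ∂_2: C_2 → C_1 acts by ∂[p,q,r] = [q,r] − [p,r] + [p,q]. For instance
  ∂[v_0,v_5,v_6] = [v_5,v_6] − [v_0,v_6] + [v_0,v_5],
  ∂[v_2,v_3,v_5] = [v_3,v_5] − [v_2,v_5] + [v_2,v_3].
The resulting 18×12 matrix has rank 12, and its Smith normal form has invariant factors (1,1,1,1,1,1,1,1,1,1,1,2).

From H_k ≅ ker(∂_k) / im(∂_{k+1}) we obtain:

  H_2: rank ker ∂_2 − rank ∂_3 = (12 − 12) − 0 = 0, and there is no ∂_3, so H_2 ≅ 0.

H_2 = 0.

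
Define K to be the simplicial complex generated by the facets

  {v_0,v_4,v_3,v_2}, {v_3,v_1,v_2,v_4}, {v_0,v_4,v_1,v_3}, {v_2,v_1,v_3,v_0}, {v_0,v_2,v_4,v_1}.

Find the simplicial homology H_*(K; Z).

Take the total order v_0 < v_1 < v_2 < v_3 < v_4 on the vertex set. Then K (dimension 3) consists of the simplices:

  0-simplices (5): [v_0], [v_1], [v_2], [v_3], [v_4]
  1-simplices (10): [v_0,v_1], [v_0,v_2], [v_0,v_3], [v_0,v_4], [v_1,v_2], [v_1,v_3], [v_1,v_4], [v_2,v_3], [v_2,v_4], [v_3,v_4]
  2-simplices (10): [v_0,v_1,v_2], [v_0,v_1,v_3], [v_0,v_1,v_4], [v_0,v_2,v_3], [v_0,v_2,v_4], [v_0,v_3,v_4], [v_1,v_2,v_3], [v_1,v_2,v_4], [v_1,v_3,v_4], [v_2,v_3,v_4]
  3-simplices (5): [v_0,v_1,v_2,v_3], [v_0,v_1,v_2,v_4], [v_0,v_1,v_3,v_4], [v_0,v_2,v_3,v_4], [v_1,v_2,v_3,v_4]

Hence C_0 ≅ Z^5, C_1 ≅ Z^10, C_2 ≅ Z^10, C_3 ≅ Z^5.

The boundary map ∂_1: C_1 → C_0 maps an edge to its endpoints' difference, ∂[p,q] = q − p. For instance
  ∂[v_0,v_2] = [v_2] − [v_0].
This gives a 5×10 integer matrix of rank 4; reducing to Smith normal form yields diagonal entries (1,1,1,1).

The boundary map ∂_2: C_2 → C_1 sends each 2-simplex [p,q,r] to [q,r] − [p,r] + [p,q]. For instance
  ∂[v_0,v_2,v_4] = [v_2,v_4] − [v_0,v_4] + [v_0,v_2],
  ∂[v_0,v_2,v_3] = [v_2,v_3] − [v_0,v_3] + [v_0,v_2].
This gives a 10×10 integer matrix of rank 6; reducing to Smith normal form yields diagonal entries (1,1,1,1,1,1).

Boundary ∂_3: C_3 → C_2 sends each 3-simplex σ to the alternating sum Σ_i (−1)^i (σ with its i-th vertex removed). For instance
  ∂[v_0,v_1,v_2,v_4] = [v_1,v_2,v_4] − [v_0,v_2,v_4] + [v_0,v_1,v_4] − [v_0,v_1,v_2],
  ∂[v_1,v_2,v_3,v_4] = [v_2,v_3,v_4] − [v_1,v_3,v_4] + [v_1,v_2,v_4] − [v_1,v_2,v_3].
As a 10×5 matrix over Z this has rank 4, with invariant factors (1,1,1,1).

Now H_k = ker ∂_k / im ∂_{k+1}, so:

  H_0: rank C_0 − rank ∂_1 = 5 − 4 = 1, and the invariant factors of ∂_1 are all 1, so H_0 = Z.
  H_1: rank ker ∂_1 − rank ∂_2 = (10 − 4) − 6 = 0, and the invariant factors of ∂_2 are all 1, so H_1 = 0.
  H_2: rank ker ∂_2 − rank ∂_3 = (10 − 6) − 4 = 0, and the invariant factors of ∂_3 are all 1, so H_2 = 0.
  H_3: rank ker ∂_3 − rank ∂_4 = (5 − 4) − 0 = 1, and there is no ∂_4, so H_3 = Z.

As a check, the Euler characteristic is 5 − 10 + 10 − 5 = 0, which agrees with 1 − 0 + 0 − 1 = 0.
(K is a triangulation of the 3-sphere S^3.)

H_0 ≅ Z,  H_1 = 0,  H_2 = 0,  H_3 ≅ Z.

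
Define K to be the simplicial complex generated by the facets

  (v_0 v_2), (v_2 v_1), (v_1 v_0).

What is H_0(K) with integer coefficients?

Take the total order v_0 < v_1 < v_2 on the vertex set. Then K (dimension 1) consists of the simplices:

  0-simplices (3): [v_0], [v_1], [v_2]
  1-simplices (3): [v_0,v_1], [v_0,v_2], [v_1,v_2]

so the chain groups are C_0 ≅ Z^3, C_1 ≅ Z^3.

Boundary ∂_1: C_1 → C_0 sends each edge [p,q] (with p < q) to q − p.
This gives a 3×3 integer matrix of rank 2; reducing to Smith normal form yields diagonal entries (1,1).

From H_k ≅ ker(∂_k) / im(∂_{k+1}) we obtain:

  H_0: rank C_0 − rank ∂_1 = 3 − 2 = 1, and the invariant factors of ∂_1 are all 1, so H_0 ≅ Z.

H_0 ≅ Z.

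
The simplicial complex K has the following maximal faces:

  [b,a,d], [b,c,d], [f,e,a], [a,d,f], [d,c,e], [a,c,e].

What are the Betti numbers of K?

b_0 = 1, b_1 = 1, b_2 = 0.

K has 6 vertices, 12 edges, 6 triangles.
rank ∂_0 = 0, rank ∂_1 = 5 ⇒ b_0 = 6 − 0 − 5 = 1; all invariant factors of ∂_1 are 1 so no torsion. So H_0 ≅ Z.
rank ∂_1 = 5, rank ∂_2 = 6 ⇒ b_1 = 12 − 5 − 6 = 1; all invariant factors of ∂_2 are 1 so no torsion. So H_1 ≅ Z.
rank ∂_2 = 6, rank ∂_3 = 0 ⇒ b_2 = 6 − 6 − 0 = 0. So H_2 ≅ 0.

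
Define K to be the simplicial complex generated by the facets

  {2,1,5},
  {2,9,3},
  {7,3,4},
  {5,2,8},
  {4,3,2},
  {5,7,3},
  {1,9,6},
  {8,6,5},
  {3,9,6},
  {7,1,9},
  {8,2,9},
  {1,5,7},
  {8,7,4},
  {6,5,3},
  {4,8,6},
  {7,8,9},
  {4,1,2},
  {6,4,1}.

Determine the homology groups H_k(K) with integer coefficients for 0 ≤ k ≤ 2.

H_0 ≅ Z,  H_1 ≅ Z^2,  H_2 ≅ Z.

Order the vertices as 1 < 2 < 3 < 4 < 5 < 6 < 7 < 8 < 9. Listing each simplex with vertices in this order, K has dimension 2 with simplices:

  0-simplices (9): [1], [2], [3], [4], [5], [6], [7], [8], [9]
  1-simplices (27): (27 of them)
  2-simplices (18): [1,2,4], [1,2,5], [1,4,6], [1,5,7], [1,6,9], [1,7,9], [2,3,4], [2,3,9], [2,5,8], [2,8,9], [3,4,7], [3,5,6], [3,5,7], [3,6,9], [4,6,8], [4,7,8], [5,6,8], [7,8,9]

Hence C_0 ≅ Z^9, C_1 ≅ Z^27, C_2 ≅ Z^18.

The boundary map ∂_1: C_1 → C_0 is given by ∂[p,q] = [q] − [p].
This gives a 9×27 integer matrix of rank 8; reducing to Smith normal form yields diagonal entries (1,1,1,1,1,1,1,1).

The boundary map ∂_2: C_2 → C_1 acts by ∂[p,q,r] = [q,r] − [p,r] + [p,q]. For instance
  ∂[4,6,8] = [6,8] − [4,8] + [4,6],
  ∂[1,4,6] = [4,6] − [1,6] + [1,4].
The resulting 27×18 matrix has rank 17, and its Smith normal form has invariant factors (1,1,1,1,1,1,1,1,1,1,1,1,1,1,1,1,1).

From H_k ≅ ker(∂_k) / im(∂_{k+1}) we obtain:

  H_0: rank C_0 − rank ∂_1 = 9 − 8 = 1, and the invariant factors of ∂_1 are all 1, so H_0 ≅ Z.
  H_1: rank ker ∂_1 − rank ∂_2 = (27 − 8) − 17 = 2, and the invariant factors of ∂_2 are all 1, so H_1 ≅ Z^2.
  H_2: rank ker ∂_2 − rank ∂_3 = (18 − 17) − 0 = 1, and there is no ∂_3, so H_2 ≅ Z.

As a check, the Euler characteristic is 9 − 27 + 18 = 0, which agrees with 1 − 2 + 1 = 0.
(K is a triangulation of the torus T^2.)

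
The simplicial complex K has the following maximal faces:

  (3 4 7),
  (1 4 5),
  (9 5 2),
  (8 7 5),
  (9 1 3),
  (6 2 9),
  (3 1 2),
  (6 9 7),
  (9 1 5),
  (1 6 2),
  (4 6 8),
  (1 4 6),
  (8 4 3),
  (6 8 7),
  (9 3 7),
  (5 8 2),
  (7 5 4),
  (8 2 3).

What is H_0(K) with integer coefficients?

We work with the vertex ordering 1 < 2 < 3 < 4 < 5 < 6 < 7 < 8 < 9. The simplices of K, each written with vertices in increasing order, are:

  0-simplices (9): [1], [2], [3], [4], [5], [6], [7], [8], [9]
  1-simplices (27): (27 of them)
  2-simplices (18): [1,2,3], [1,2,6], [1,3,9], [1,4,5], [1,4,6], [1,5,9], [2,3,8], [2,5,8], [2,5,9], [2,6,9], [3,4,7], [3,4,8], [3,7,9], [4,5,7], [4,6,8], [5,7,8], [6,7,8], [6,7,9]

so the chain groups are C_0 ≅ Z^9, C_1 ≅ Z^27, C_2 ≅ Z^18.

∂_1: C_1 → C_0 sends each edge [p,q] (with p < q) to q − p.
As a 9×27 matrix over Z this has rank 8, with invariant factors (1,1,1,1,1,1,1,1).

Boundary ∂_2: C_2 → C_1 maps a triangle to the signed sum of its edges. For instance
  ∂[1,4,6] = [4,6] − [1,6] + [1,4],
  ∂[3,7,9] = [7,9] − [3,9] + [3,7].
This gives a 27×18 integer matrix of rank 18; reducing to Smith normal form yields diagonal entries (1,1,1,1,1,1,1,1,1,1,1,1,1,1,1,1,1,2).

From H_k ≅ ker(∂_k) / im(∂_{k+1}) we obtain:

  H_0: rank C_0 − rank ∂_1 = 9 − 8 = 1, and the invariant factors of ∂_1 are all 1, so H_0 = Z.

(K is a triangulation of the Klein bottle.)

H_0 = Z.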